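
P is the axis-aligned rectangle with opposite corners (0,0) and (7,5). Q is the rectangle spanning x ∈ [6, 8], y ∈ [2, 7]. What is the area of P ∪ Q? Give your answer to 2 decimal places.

By inclusion–exclusion:
Individual areas: |P| = 35, |Q| = 10.
|P∩Q|: x∈[6,7], y∈[2,5] → 1·3 = 3.
|P ∪ Q| = 45 − 3 = 42.00.

42.00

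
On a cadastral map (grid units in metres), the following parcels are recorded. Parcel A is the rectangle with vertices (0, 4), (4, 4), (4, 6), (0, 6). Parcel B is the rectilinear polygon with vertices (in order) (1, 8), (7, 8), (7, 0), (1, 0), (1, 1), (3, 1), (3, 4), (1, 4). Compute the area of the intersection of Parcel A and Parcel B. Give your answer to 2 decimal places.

6.00

The intersection is the polygon with vertices (4,6), (4,4), (3,4), (1,4), (1,6).
By the shoelace formula its area is 6.00.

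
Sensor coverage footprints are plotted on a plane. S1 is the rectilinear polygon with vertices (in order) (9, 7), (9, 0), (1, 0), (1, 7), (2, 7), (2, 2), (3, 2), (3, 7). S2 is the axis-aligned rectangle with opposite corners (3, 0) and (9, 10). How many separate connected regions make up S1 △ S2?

S1 △ S2 splits into 2 disjoint pieces (area 9, area 18).

2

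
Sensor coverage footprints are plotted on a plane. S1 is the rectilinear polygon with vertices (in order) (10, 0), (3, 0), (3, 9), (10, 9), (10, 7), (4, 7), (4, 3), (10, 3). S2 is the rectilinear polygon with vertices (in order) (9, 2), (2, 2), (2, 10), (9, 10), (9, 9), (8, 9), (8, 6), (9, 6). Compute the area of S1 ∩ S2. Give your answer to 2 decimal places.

20.00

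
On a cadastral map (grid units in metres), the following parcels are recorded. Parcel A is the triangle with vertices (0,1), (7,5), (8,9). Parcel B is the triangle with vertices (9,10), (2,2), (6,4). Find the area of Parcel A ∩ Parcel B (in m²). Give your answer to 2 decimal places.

The intersection is the polygon with vertices (2.25,2.286), (7.95,8.8), (7.5,7), (6.3,4.6).
By the shoelace formula its area is 7.14.

7.14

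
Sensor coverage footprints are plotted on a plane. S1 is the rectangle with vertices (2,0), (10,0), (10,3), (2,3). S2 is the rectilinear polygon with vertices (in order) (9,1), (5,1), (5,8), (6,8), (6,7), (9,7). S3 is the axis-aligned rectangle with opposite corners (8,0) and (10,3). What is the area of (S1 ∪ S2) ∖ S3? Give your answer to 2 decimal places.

35.00

|S1 ∪ S2| = 41.
|(S1 ∪ S2) ∩ S3| = 6.
|(S1 ∪ S2) ∖ S3| = 41 − 6 = 35.00.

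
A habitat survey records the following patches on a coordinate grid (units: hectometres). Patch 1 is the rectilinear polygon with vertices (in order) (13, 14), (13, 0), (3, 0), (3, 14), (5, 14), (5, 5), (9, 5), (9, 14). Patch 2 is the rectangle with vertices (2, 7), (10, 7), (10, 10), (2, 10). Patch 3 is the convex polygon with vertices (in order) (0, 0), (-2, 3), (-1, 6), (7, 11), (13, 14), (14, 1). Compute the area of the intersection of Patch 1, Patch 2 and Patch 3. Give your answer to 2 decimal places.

7.25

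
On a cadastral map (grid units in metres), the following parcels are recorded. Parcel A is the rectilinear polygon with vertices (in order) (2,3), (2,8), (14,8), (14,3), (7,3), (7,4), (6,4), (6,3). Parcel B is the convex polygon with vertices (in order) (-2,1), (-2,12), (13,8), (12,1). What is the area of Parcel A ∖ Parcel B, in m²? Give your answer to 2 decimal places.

|Parcel A| = 59, |Parcel A∩Parcel B| = 52.2143.
|Parcel A ∖ Parcel B| = |Parcel A| − |Parcel A∩Parcel B| = 59 − 52.2143 = 6.79.

6.79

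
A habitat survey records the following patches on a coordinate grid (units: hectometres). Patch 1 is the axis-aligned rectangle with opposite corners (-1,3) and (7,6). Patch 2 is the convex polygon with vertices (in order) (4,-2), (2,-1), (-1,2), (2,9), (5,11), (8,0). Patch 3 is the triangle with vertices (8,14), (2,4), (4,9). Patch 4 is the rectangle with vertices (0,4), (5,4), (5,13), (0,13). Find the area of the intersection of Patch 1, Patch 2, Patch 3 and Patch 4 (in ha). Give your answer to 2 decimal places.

The intersection is the polygon with vertices (2,4), (2.8,6), (3.2,6).
By the shoelace formula its area is 0.40.

0.40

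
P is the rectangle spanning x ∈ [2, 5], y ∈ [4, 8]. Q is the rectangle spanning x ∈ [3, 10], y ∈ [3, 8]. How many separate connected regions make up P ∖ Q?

P ∖ Q is a single connected region.

1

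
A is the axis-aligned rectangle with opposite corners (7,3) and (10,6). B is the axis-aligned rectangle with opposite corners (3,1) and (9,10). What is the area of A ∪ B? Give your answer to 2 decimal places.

57.00

By inclusion–exclusion:
Individual areas: |A| = 9, |B| = 54.
|A∩B|: x∈[7,9], y∈[3,6] → 2·3 = 6.
|A ∪ B| = 63 − 6 = 57.00.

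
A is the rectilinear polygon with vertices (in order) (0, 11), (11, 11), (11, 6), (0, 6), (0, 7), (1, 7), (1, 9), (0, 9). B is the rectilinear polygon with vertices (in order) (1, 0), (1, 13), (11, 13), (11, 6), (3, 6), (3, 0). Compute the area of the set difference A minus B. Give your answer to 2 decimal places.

|A| = 53, |A∩B| = 50.
|A ∖ B| = |A| − |A∩B| = 53 − 50 = 3.00.

3.00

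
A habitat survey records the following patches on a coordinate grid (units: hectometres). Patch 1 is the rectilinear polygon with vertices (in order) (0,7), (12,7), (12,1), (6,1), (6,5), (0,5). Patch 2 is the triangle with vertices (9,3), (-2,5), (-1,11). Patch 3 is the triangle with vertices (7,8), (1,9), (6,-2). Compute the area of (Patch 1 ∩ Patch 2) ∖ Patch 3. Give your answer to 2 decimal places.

|Patch 1 ∩ Patch 2| = 13.1818.
|(Patch 1 ∩ Patch 2) ∩ Patch 3| = 6.6978.
|(Patch 1 ∩ Patch 2) ∖ Patch 3| = 13.1818 − 6.6978 = 6.48.

6.48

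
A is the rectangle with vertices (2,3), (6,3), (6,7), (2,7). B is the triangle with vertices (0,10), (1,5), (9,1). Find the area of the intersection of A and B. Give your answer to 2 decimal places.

9.25

The intersection is the polygon with vertices (6,3), (5,3), (2,4.5), (2,7), (3,7), (6,4).
By the shoelace formula its area is 9.25.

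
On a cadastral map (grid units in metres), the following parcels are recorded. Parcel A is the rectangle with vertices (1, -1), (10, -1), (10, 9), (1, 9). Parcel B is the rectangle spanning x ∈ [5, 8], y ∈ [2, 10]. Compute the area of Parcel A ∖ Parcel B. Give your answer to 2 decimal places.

|Parcel A∩Parcel B|: x∈[5,8], y∈[2,9] → 3·7 = 21.
|Parcel A| = 90.
|Parcel A ∖ Parcel B| = |Parcel A| − |Parcel A∩Parcel B| = 90 − 21 = 69.00.

69.00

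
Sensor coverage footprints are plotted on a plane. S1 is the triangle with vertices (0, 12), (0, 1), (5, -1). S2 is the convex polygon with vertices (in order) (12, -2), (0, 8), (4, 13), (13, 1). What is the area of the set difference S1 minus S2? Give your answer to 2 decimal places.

|S1| = 27.5, |S1∩S2| = 2.4504.
|S1 ∖ S2| = |S1| − |S1∩S2| = 27.5 − 2.4504 = 25.05.

25.05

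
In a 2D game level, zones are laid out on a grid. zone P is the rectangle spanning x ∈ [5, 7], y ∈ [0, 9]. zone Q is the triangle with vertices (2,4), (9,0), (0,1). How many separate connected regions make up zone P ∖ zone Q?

2

zone P ∖ zone Q splits into 2 disjoint pieces (area 0.6667, area 14.5714).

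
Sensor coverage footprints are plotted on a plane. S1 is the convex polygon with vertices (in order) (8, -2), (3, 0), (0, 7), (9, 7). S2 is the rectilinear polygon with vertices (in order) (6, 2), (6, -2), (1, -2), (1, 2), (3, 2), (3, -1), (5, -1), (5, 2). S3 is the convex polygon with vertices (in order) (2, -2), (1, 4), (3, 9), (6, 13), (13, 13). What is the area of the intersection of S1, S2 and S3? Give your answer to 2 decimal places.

0.86

The intersection is the polygon with vertices (3,2), (3,0), (2.143,2).
By the shoelace formula its area is 0.86.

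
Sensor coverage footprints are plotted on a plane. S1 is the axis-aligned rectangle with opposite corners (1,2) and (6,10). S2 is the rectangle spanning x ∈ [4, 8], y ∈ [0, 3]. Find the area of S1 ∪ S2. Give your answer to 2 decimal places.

By inclusion–exclusion:
Individual areas: |S1| = 40, |S2| = 12.
|S1∩S2|: x∈[4,6], y∈[2,3] → 2·1 = 2.
|S1 ∪ S2| = 52 − 2 = 50.00.

50.00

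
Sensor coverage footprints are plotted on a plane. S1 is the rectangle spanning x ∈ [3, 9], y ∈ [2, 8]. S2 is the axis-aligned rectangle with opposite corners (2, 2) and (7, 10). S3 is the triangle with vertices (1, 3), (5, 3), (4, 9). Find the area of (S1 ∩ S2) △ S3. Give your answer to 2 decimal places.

|S1 ∩ S2| = 24.
|(S1 ∩ S2) ∩ S3| = 7.6667.
|(S1 ∩ S2) △ S3| = 24 + 12 − 15.3333 = 20.67.

20.67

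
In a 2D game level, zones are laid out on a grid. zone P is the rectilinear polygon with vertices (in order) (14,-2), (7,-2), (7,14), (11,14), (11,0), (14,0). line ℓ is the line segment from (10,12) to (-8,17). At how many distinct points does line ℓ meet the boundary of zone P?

1

The segment meets the boundary at (7,12.833).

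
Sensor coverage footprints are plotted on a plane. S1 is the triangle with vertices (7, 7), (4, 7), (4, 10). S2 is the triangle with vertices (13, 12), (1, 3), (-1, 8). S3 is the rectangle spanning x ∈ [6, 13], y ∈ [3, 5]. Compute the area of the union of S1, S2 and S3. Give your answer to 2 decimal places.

By inclusion–exclusion:
Individual areas: |S1| = 4.5, |S2| = 39, |S3| = 14.
|S1∩S2| = 4.2778.
|S1∩S3| = 0.
|S2∩S3| = 0.
|S1∩S2∩S3| = 0.
|S1 ∪ S2 ∪ S3| = 57.5 − 4.2778 + 0 = 53.22.

53.22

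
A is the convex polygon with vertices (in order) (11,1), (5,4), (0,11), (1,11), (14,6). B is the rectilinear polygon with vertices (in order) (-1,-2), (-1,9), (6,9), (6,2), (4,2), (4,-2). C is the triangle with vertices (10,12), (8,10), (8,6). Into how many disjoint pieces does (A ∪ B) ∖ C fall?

1

(A ∪ B) ∖ C is a single connected region.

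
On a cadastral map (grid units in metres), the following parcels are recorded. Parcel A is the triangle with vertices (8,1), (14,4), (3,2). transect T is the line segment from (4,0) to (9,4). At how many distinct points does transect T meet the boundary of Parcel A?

The segment meets the boundary at (5.8,1.44), (7.529,2.824).

2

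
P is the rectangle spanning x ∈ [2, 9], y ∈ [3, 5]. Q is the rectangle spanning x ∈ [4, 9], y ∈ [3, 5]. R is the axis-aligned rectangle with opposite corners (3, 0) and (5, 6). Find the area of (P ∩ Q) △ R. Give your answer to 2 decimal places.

18.00

|P ∩ Q| = 10.
|(P ∩ Q) ∩ R| = 2.
|(P ∩ Q) △ R| = 10 + 12 − 4 = 18.00.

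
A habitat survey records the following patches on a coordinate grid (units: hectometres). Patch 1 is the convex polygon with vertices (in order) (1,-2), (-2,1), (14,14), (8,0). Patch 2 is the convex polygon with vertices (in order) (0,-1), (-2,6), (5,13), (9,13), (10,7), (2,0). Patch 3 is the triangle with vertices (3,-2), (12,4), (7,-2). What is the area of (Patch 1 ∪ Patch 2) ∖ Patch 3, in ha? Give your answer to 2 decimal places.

|Patch 1 ∪ Patch 2| = 142.6336.
|(Patch 1 ∪ Patch 2) ∩ Patch 3| = 2.8667.
|(Patch 1 ∪ Patch 2) ∖ Patch 3| = 142.6336 − 2.8667 = 139.77.

139.77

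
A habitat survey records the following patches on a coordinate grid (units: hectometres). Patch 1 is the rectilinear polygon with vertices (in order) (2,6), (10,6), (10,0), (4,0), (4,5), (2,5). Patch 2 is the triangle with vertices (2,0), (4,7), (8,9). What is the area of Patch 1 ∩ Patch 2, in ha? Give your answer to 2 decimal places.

3.43

The intersection is the polygon with vertices (6,6), (4,3), (4,5), (3.429,5), (3.714,6).
By the shoelace formula its area is 3.43.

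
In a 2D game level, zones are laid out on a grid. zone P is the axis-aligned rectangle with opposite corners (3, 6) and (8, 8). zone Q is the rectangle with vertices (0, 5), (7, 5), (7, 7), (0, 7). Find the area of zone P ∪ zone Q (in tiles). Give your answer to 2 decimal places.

By inclusion–exclusion:
Individual areas: |zone P| = 10, |zone Q| = 14.
|zone P∩zone Q|: x∈[3,7], y∈[6,7] → 4·1 = 4.
|zone P ∪ zone Q| = 24 − 4 = 20.00.

20.00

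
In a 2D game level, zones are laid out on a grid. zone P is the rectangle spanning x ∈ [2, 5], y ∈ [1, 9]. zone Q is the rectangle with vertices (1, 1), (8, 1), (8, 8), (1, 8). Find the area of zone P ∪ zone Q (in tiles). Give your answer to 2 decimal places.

By inclusion–exclusion:
Individual areas: |zone P| = 24, |zone Q| = 49.
|zone P∩zone Q|: x∈[2,5], y∈[1,8] → 3·7 = 21.
|zone P ∪ zone Q| = 73 − 21 = 52.00.

52.00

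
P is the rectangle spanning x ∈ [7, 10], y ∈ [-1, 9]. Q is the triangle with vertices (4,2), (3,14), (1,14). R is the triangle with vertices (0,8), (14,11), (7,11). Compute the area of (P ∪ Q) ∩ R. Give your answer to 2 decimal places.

The region (P ∪ Q) ∩ R is the polygon with vertices (3.439,8.737), (2.373,8.508), (2.258,8.968), (3.379,9.448).
By the shoelace formula its area is 0.67.

0.67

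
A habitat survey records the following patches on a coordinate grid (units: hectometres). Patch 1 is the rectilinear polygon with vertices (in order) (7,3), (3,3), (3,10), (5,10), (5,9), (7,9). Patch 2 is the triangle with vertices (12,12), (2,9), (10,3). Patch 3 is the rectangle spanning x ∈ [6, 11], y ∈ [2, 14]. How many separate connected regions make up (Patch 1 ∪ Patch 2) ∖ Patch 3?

(Patch 1 ∪ Patch 2) ∖ Patch 3 splits into 2 disjoint pieces (area 21.575, area 2.1).

2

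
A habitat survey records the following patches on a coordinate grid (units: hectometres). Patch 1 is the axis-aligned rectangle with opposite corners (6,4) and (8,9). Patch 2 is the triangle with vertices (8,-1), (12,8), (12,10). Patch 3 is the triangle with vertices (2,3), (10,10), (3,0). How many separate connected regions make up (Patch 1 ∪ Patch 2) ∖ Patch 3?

3

(Patch 1 ∪ Patch 2) ∖ Patch 3 splits into 3 disjoint pieces (area 3.4286, area 3.25, area 4).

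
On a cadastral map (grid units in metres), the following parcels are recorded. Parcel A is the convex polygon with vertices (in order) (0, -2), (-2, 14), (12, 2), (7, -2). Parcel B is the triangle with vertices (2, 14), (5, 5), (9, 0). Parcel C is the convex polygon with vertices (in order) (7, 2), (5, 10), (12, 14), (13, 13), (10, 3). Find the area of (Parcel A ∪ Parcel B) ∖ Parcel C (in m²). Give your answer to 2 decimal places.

105.92

|Parcel A ∪ Parcel B| = 116.4.
|(Parcel A ∪ Parcel B) ∩ Parcel C| = 10.483.
|(Parcel A ∪ Parcel B) ∖ Parcel C| = 116.4 − 10.483 = 105.92.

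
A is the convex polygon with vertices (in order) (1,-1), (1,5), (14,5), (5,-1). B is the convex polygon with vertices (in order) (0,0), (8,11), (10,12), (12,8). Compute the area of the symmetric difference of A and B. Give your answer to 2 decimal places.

71.39

|A| = 51, |B| = 39, |A∩B| = 9.3049.
|A △ B| = |A| + |B| − 2·|A∩B| = 51 + 39 − 18.6098 = 71.39.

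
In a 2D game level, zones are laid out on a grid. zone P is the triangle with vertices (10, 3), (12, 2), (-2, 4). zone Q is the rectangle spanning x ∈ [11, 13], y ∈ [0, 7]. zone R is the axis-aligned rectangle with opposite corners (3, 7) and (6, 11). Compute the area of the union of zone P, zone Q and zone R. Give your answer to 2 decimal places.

30.82

By inclusion–exclusion:
Individual areas: |zone P| = 5, |zone Q| = 14, |zone R| = 12.
|zone P∩zone Q| = 0.1786.
|zone P∩zone R| = 0.
|zone Q∩zone R| = 0 (no overlap).
|zone P∩zone Q∩zone R| = 0.
|zone P ∪ zone Q ∪ zone R| = 31 − 0.1786 + 0 = 30.82.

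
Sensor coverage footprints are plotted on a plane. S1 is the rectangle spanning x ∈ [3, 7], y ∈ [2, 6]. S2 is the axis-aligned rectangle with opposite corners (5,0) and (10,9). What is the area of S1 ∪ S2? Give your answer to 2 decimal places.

53.00

By inclusion–exclusion:
Individual areas: |S1| = 16, |S2| = 45.
|S1∩S2|: x∈[5,7], y∈[2,6] → 2·4 = 8.
|S1 ∪ S2| = 61 − 8 = 53.00.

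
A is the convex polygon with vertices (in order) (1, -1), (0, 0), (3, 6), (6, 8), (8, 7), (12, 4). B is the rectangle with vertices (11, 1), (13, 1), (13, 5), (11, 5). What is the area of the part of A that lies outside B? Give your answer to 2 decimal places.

50.40

|A| = 51, |A∩B| = 0.6023.
|A ∖ B| = |A| − |A∩B| = 51 − 0.6023 = 50.40.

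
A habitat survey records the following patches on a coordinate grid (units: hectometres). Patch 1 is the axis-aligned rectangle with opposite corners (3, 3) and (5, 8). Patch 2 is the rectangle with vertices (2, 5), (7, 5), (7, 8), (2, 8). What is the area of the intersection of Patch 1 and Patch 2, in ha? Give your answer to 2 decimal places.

|Patch 1∩Patch 2|: x∈[3,5], y∈[5,8] → 2·3 = 6.

6.00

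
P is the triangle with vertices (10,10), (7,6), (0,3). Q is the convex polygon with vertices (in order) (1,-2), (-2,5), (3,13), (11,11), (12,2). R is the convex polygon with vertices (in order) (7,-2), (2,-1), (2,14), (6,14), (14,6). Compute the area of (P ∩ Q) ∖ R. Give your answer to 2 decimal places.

0.54

|P ∩ Q| = 9.5.
|(P ∩ Q) ∩ R| = 8.9571.
|(P ∩ Q) ∖ R| = 9.5 − 8.9571 = 0.54.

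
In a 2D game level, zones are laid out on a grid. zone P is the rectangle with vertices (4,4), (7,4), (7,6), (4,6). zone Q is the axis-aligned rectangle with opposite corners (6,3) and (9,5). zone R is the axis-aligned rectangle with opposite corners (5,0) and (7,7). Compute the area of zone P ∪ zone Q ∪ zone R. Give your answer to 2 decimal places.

20.00

By inclusion–exclusion:
Individual areas: |zone P| = 6, |zone Q| = 6, |zone R| = 14.
|zone P∩zone Q|: x∈[6,7], y∈[4,5] → 1·1 = 1.
|zone P∩zone R|: x∈[5,7], y∈[4,6] → 2·2 = 4.
|zone Q∩zone R|: x∈[6,7], y∈[3,5] → 1·2 = 2.
|zone P∩zone Q∩zone R| = 1.
|zone P ∪ zone Q ∪ zone R| = 26 − 7 + 1 = 20.00.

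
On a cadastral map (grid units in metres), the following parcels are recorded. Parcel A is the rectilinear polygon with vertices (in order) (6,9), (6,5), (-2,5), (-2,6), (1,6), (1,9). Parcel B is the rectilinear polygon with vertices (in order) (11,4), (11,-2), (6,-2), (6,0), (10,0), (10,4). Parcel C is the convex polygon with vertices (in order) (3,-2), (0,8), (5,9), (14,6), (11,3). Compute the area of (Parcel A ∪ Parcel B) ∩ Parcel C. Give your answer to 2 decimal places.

19.81

|Parcel A ∪ Parcel B| = 37.
|(Parcel A ∪ Parcel B) ∩ Parcel C| = 19.81.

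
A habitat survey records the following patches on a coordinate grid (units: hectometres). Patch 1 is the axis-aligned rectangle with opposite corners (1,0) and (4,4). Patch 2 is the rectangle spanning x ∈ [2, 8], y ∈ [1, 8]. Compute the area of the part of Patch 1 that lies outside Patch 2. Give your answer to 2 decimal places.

|Patch 1∩Patch 2|: x∈[2,4], y∈[1,4] → 2·3 = 6.
|Patch 1| = 12.
|Patch 1 ∖ Patch 2| = |Patch 1| − |Patch 1∩Patch 2| = 12 − 6 = 6.00.

6.00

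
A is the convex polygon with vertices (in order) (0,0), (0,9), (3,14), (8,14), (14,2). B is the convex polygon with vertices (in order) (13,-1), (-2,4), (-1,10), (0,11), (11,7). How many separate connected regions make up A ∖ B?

2

A ∖ B splits into 2 disjoint pieces (area 11.6667, area 45.5713).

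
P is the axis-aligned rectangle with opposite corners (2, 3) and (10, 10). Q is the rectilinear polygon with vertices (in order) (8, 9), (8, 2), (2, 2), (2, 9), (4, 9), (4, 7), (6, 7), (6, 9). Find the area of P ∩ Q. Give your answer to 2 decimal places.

32.00

The intersection is the polygon with vertices (2,9), (4,9), (4,7), (6,7), (6,9), (8,9), (8,3), (2,3).
By the shoelace formula its area is 32.00.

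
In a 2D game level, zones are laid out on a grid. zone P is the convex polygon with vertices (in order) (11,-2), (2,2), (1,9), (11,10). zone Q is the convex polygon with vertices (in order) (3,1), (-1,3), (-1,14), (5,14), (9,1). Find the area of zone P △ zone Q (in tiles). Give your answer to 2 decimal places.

89.47

|zone P| = 89.5, |zone Q| = 100, |zone P∩zone Q| = 50.0168.
|zone P △ zone Q| = |zone P| + |zone Q| − 2·|zone P∩zone Q| = 89.5 + 100 − 100.0336 = 89.47.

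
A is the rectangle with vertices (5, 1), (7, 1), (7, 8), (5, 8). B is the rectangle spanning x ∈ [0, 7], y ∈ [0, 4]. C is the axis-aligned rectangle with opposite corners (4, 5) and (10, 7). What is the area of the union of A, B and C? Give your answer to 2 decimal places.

By inclusion–exclusion:
Individual areas: |A| = 14, |B| = 28, |C| = 12.
|A∩B|: x∈[5,7], y∈[1,4] → 2·3 = 6.
|A∩C|: x∈[5,7], y∈[5,7] → 2·2 = 4.
|B∩C| = 0 (no overlap).
|A∩B∩C| = 0.
|A ∪ B ∪ C| = 54 − 10 + 0 = 44.00.

44.00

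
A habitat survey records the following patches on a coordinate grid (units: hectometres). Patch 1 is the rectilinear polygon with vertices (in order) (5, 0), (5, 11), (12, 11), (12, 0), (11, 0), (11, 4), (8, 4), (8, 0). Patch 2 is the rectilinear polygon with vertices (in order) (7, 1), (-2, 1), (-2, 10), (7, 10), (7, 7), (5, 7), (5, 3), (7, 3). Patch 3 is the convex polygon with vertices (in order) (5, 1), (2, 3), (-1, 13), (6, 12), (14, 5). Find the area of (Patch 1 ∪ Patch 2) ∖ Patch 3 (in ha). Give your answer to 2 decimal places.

|Patch 1 ∪ Patch 2| = 128.
|(Patch 1 ∪ Patch 2) ∩ Patch 3| = 77.1397.
|(Patch 1 ∪ Patch 2) ∖ Patch 3| = 128 − 77.1397 = 50.86.

50.86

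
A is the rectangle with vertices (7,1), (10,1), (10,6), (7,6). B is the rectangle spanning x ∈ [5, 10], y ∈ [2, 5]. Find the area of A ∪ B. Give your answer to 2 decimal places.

By inclusion–exclusion:
Individual areas: |A| = 15, |B| = 15.
|A∩B|: x∈[7,10], y∈[2,5] → 3·3 = 9.
|A ∪ B| = 30 − 9 = 21.00.

21.00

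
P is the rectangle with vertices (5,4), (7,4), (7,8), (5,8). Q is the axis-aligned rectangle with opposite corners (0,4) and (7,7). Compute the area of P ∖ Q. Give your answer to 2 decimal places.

|P∩Q|: x∈[5,7], y∈[4,7] → 2·3 = 6.
|P| = 8.
|P ∖ Q| = |P| − |P∩Q| = 8 − 6 = 2.00.

2.00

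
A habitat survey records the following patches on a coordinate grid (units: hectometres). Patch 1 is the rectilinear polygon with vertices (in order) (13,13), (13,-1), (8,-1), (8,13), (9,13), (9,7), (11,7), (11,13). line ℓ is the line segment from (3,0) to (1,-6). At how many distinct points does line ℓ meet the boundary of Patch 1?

The segment lies entirely outside Patch 1 and never meets its boundary.

0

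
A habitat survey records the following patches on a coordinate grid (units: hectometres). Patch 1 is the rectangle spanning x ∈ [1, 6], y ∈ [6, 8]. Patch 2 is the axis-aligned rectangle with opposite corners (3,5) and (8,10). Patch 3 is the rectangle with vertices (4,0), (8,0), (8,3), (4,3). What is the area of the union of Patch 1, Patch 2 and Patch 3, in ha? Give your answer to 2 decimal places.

By inclusion–exclusion:
Individual areas: |Patch 1| = 10, |Patch 2| = 25, |Patch 3| = 12.
|Patch 1∩Patch 2|: x∈[3,6], y∈[6,8] → 3·2 = 6.
|Patch 1∩Patch 3| = 0 (no overlap).
|Patch 2∩Patch 3| = 0 (no overlap).
|Patch 1∩Patch 2∩Patch 3| = 0.
|Patch 1 ∪ Patch 2 ∪ Patch 3| = 47 − 6 + 0 = 41.00.

41.00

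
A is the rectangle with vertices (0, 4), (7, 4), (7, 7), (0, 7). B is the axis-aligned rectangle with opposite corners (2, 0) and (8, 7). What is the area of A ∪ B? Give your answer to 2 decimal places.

By inclusion–exclusion:
Individual areas: |A| = 21, |B| = 42.
|A∩B|: x∈[2,7], y∈[4,7] → 5·3 = 15.
|A ∪ B| = 63 − 15 = 48.00.

48.00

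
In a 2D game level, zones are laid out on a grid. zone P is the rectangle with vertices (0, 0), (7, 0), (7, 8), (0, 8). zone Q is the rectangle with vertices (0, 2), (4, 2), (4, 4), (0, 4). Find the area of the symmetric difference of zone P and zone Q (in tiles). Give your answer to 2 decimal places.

|zone P∩zone Q|: x∈[0,4], y∈[2,4] → 4·2 = 8.
|zone P △ zone Q| = |zone P| + |zone Q| − 2·|zone P∩zone Q| = 56 + 8 − 16 = 48.00.

48.00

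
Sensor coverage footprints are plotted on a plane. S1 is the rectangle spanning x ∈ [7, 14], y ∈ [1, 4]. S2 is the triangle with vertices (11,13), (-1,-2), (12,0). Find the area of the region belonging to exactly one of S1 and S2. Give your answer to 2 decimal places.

|S1| = 21, |S2| = 85.5, |S1∩S2| = 14.4231.
|S1 △ S2| = |S1| + |S2| − 2·|S1∩S2| = 21 + 85.5 − 28.8462 = 77.65.

77.65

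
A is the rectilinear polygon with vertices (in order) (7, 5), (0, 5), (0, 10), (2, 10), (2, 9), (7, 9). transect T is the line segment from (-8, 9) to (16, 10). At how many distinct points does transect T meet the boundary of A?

The segment meets the boundary at (2,9.417), (0,9.333).

2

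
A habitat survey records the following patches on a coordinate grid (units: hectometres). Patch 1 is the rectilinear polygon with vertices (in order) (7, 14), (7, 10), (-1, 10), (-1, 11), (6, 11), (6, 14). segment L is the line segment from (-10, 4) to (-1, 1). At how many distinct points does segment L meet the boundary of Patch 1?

The segment lies entirely outside Patch 1 and never meets its boundary.

0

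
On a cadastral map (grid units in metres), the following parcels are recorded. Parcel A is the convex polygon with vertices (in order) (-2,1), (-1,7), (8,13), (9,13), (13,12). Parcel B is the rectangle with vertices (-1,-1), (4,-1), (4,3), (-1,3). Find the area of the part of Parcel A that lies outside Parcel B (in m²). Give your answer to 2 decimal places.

|Parcel A| = 59.5, |Parcel A∩Parcel B| = 1.0939.
|Parcel A ∖ Parcel B| = |Parcel A| − |Parcel A∩Parcel B| = 59.5 − 1.0939 = 58.41.

58.41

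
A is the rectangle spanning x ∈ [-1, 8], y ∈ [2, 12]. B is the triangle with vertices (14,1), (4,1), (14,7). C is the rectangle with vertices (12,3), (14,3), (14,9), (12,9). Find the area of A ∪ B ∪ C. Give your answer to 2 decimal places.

By inclusion–exclusion:
Individual areas: |A| = 90, |B| = 30, |C| = 12.
|A∩B| = 1.6333.
|A∩C| = 0 (no overlap).
|B∩C| = 6.8.
|A∩B∩C| = 0.
|A ∪ B ∪ C| = 132 − 8.4333 + 0 = 123.57.

123.57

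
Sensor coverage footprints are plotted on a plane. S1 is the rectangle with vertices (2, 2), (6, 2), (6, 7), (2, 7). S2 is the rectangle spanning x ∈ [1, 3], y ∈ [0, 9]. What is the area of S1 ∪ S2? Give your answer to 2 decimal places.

By inclusion–exclusion:
Individual areas: |S1| = 20, |S2| = 18.
|S1∩S2|: x∈[2,3], y∈[2,7] → 1·5 = 5.
|S1 ∪ S2| = 38 − 5 = 33.00.

33.00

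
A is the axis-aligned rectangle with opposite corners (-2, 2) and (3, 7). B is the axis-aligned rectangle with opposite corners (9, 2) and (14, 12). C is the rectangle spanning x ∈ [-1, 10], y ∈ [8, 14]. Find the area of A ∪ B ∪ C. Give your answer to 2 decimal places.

By inclusion–exclusion:
Individual areas: |A| = 25, |B| = 50, |C| = 66.
|A∩B| = 0 (no overlap).
|A∩C| = 0 (no overlap).
|B∩C|: x∈[9,10], y∈[8,12] → 1·4 = 4.
|A∩B∩C| = 0.
|A ∪ B ∪ C| = 141 − 4 + 0 = 137.00.

137.00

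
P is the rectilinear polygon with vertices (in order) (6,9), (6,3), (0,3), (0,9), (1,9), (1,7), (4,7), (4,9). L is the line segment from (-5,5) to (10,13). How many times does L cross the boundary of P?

The segment meets the boundary at (1,8.2), (0,7.667).

2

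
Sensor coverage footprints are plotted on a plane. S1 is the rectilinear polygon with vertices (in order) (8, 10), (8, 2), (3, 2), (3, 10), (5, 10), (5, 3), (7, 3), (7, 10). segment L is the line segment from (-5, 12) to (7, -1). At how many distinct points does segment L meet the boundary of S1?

The segment meets the boundary at (4.231,2), (3,3.333).

2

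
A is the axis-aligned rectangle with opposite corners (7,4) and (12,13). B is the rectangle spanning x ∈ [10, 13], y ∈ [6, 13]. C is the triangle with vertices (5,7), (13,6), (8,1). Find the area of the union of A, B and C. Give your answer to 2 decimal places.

By inclusion–exclusion:
Individual areas: |A| = 45, |B| = 21, |C| = 22.5.
|A∩B|: x∈[10,12], y∈[6,13] → 2·7 = 14.
|A∩C| = 11.6875.
|B∩C| = 0.5625.
|A∩B∩C| = 0.5.
|A ∪ B ∪ C| = 88.5 − 26.25 + 0.5 = 62.75.

62.75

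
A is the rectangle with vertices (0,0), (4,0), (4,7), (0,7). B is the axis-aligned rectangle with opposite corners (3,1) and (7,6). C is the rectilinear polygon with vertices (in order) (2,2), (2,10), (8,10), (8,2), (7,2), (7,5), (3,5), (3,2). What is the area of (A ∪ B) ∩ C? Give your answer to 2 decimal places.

|A ∪ B| = 43.
|(A ∪ B) ∩ C| = 10.00.

10.00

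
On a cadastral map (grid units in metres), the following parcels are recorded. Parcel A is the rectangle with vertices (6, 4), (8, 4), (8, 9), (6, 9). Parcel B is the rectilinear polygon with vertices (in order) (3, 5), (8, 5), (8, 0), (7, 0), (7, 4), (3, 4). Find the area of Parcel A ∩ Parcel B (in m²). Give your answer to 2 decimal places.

2.00

The intersection is the polygon with vertices (8,4), (7,4), (6,4), (6,5), (8,5).
By the shoelace formula its area is 2.00.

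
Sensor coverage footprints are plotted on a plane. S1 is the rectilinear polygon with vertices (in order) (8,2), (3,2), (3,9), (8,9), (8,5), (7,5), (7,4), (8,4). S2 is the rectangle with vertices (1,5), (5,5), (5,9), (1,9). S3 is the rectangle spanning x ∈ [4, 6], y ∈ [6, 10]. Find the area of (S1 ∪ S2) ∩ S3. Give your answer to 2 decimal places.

6.00

The region (S1 ∪ S2) ∩ S3 is the polygon with vertices (5,9), (6,9), (6,6), (4,6), (4,9).
By the shoelace formula its area is 6.00.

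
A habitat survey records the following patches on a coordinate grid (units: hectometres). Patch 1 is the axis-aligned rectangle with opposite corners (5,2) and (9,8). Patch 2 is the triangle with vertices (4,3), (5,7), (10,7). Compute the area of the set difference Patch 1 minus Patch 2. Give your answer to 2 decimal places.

|Patch 1| = 24, |Patch 1∩Patch 2| = 8.
|Patch 1 ∖ Patch 2| = |Patch 1| − |Patch 1∩Patch 2| = 24 − 8 = 16.00.

16.00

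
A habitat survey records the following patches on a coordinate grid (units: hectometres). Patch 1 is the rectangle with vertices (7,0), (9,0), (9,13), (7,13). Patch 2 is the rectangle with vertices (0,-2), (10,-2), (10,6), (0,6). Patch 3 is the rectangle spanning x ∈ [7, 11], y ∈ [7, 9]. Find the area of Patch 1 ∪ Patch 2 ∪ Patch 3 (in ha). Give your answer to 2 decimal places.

98.00

By inclusion–exclusion:
Individual areas: |Patch 1| = 26, |Patch 2| = 80, |Patch 3| = 8.
|Patch 1∩Patch 2|: x∈[7,9], y∈[0,6] → 2·6 = 12.
|Patch 1∩Patch 3|: x∈[7,9], y∈[7,9] → 2·2 = 4.
|Patch 2∩Patch 3| = 0 (no overlap).
|Patch 1∩Patch 2∩Patch 3| = 0.
|Patch 1 ∪ Patch 2 ∪ Patch 3| = 114 − 16 + 0 = 98.00.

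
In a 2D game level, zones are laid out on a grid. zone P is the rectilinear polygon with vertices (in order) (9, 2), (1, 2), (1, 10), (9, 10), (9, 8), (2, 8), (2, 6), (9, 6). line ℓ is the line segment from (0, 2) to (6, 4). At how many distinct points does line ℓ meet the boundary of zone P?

1

The segment meets the boundary at (1,2.333).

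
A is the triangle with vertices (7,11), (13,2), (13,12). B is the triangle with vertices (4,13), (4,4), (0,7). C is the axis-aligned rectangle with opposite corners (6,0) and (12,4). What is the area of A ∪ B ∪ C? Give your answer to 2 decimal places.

71.92

By inclusion–exclusion:
Individual areas: |A| = 30, |B| = 18, |C| = 24.
|A∩B| = 0.
|A∩C| = 0.0833.
|B∩C| = 0.
|A∩B∩C| = 0.
|A ∪ B ∪ C| = 72 − 0.0833 + 0 = 71.92.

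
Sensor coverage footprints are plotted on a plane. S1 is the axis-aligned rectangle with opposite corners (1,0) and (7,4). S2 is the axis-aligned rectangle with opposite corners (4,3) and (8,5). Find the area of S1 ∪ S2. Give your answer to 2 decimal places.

By inclusion–exclusion:
Individual areas: |S1| = 24, |S2| = 8.
|S1∩S2|: x∈[4,7], y∈[3,4] → 3·1 = 3.
|S1 ∪ S2| = 32 − 3 = 29.00.

29.00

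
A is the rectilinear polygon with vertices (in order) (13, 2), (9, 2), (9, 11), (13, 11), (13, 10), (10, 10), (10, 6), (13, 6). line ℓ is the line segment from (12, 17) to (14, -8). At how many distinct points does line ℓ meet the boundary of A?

4

The segment meets the boundary at (13,4.5), (12.88,6), (12.56,10), (12.48,11).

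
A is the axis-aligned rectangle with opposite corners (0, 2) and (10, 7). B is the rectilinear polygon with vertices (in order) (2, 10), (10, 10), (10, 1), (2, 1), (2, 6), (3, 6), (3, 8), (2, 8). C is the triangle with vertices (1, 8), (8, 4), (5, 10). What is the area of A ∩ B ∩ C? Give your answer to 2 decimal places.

The intersection is the polygon with vertices (3,7), (6.5,7), (8,4), (3,6.857).
By the shoelace formula its area is 5.61.

5.61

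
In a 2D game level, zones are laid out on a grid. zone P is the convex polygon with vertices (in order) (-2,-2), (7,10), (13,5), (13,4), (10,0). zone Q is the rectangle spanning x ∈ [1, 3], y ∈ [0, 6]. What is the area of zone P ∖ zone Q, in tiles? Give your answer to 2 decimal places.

|zone P| = 87, |zone P∩zone Q| = 6.6667.
|zone P ∖ zone Q| = |zone P| − |zone P∩zone Q| = 87 − 6.6667 = 80.33.

80.33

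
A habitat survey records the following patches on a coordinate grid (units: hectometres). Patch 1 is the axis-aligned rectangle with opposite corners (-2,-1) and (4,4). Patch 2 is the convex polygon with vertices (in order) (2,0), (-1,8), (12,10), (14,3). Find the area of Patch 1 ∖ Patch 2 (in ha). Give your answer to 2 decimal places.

|Patch 1| = 30, |Patch 1∩Patch 2| = 10.5.
|Patch 1 ∖ Patch 2| = |Patch 1| − |Patch 1∩Patch 2| = 30 − 10.5 = 19.50.

19.50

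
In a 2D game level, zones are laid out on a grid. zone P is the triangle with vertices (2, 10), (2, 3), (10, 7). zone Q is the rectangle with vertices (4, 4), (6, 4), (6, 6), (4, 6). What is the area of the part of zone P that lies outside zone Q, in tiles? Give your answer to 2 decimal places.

|zone P| = 28, |zone P∩zone Q| = 3.
|zone P ∖ zone Q| = |zone P| − |zone P∩zone Q| = 28 − 3 = 25.00.

25.00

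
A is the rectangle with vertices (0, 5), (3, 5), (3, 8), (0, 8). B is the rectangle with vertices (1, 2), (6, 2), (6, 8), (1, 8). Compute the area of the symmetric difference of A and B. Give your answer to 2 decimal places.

|A∩B|: x∈[1,3], y∈[5,8] → 2·3 = 6.
|A △ B| = |A| + |B| − 2·|A∩B| = 9 + 30 − 12 = 27.00.

27.00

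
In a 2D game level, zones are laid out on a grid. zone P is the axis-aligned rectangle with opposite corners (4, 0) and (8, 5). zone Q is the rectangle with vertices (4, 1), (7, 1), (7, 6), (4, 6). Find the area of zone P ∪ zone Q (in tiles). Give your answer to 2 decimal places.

23.00

By inclusion–exclusion:
Individual areas: |zone P| = 20, |zone Q| = 15.
|zone P∩zone Q|: x∈[4,7], y∈[1,5] → 3·4 = 12.
|zone P ∪ zone Q| = 35 − 12 = 23.00.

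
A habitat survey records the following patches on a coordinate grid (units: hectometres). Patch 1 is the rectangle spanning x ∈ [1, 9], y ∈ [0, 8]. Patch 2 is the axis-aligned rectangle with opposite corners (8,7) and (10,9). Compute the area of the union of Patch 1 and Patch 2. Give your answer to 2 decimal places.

67.00

By inclusion–exclusion:
Individual areas: |Patch 1| = 64, |Patch 2| = 4.
|Patch 1∩Patch 2|: x∈[8,9], y∈[7,8] → 1·1 = 1.
|Patch 1 ∪ Patch 2| = 68 − 1 = 67.00.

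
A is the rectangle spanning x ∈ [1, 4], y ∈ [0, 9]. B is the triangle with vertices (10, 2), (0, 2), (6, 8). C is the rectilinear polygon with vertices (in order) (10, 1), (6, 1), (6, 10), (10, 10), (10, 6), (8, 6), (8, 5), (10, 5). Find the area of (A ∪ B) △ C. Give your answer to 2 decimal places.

|A ∪ B| = 49.5.
|(A ∪ B) ∩ C| = 12.
|(A ∪ B) △ C| = 49.5 + 34 − 24 = 59.50.

59.50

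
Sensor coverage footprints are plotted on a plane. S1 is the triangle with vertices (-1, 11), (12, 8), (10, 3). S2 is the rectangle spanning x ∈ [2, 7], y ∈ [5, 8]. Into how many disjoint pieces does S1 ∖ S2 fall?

S1 ∖ S2 is a single connected region.

1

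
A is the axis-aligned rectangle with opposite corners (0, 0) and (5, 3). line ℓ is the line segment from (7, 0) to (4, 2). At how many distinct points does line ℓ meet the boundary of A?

The segment meets the boundary at (5,1.333).

1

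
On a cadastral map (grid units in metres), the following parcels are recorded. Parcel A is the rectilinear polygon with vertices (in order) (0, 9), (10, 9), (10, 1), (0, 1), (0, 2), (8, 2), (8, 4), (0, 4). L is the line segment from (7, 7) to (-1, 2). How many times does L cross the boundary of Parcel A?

The segment meets the boundary at (2.2,4).

1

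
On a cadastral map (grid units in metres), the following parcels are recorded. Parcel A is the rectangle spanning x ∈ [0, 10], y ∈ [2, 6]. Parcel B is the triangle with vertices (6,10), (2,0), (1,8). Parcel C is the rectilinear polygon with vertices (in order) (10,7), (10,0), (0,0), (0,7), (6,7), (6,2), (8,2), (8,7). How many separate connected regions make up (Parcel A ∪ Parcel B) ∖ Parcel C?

2

(Parcel A ∪ Parcel B) ∖ Parcel C splits into 2 disjoint pieces (area 8, area 8.1375).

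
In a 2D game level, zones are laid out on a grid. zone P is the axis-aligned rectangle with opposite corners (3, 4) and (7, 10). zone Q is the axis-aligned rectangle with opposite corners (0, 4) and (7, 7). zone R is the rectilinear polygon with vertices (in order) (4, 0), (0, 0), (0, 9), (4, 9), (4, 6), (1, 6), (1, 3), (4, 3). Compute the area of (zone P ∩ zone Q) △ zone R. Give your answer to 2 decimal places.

|zone P ∩ zone Q| = 12.
|(zone P ∩ zone Q) ∩ zone R| = 1.
|(zone P ∩ zone Q) △ zone R| = 12 + 27 − 2 = 37.00.

37.00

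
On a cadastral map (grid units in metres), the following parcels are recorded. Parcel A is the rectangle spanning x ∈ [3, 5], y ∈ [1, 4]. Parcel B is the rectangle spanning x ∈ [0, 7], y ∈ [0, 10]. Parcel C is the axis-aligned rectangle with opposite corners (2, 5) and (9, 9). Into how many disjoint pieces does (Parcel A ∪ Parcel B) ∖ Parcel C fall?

1

(Parcel A ∪ Parcel B) ∖ Parcel C is a single connected region.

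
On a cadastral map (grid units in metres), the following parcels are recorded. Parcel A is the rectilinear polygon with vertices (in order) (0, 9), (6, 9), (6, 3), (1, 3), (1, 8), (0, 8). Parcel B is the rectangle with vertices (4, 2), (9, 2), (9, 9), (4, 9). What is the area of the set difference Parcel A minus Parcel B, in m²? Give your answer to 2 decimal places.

|Parcel A| = 31, |Parcel A∩Parcel B| = 12.
|Parcel A ∖ Parcel B| = |Parcel A| − |Parcel A∩Parcel B| = 31 − 12 = 19.00.

19.00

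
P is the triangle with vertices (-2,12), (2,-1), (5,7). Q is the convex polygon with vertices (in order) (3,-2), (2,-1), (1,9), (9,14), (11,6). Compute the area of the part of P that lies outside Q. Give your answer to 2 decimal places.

15.06

|P| = 35.5, |P∩Q| = 20.44.
|P ∖ Q| = |P| − |P∩Q| = 35.5 − 20.44 = 15.06.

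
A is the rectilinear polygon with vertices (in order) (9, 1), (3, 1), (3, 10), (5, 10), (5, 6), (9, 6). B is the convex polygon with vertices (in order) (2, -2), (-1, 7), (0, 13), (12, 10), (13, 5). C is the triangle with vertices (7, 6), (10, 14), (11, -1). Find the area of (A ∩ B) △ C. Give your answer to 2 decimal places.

|A ∩ B| = 36.3377.
|(A ∩ B) ∩ C| = 3.5.
|(A ∩ B) △ C| = 36.3377 + 26.5 − 7 = 55.84.

55.84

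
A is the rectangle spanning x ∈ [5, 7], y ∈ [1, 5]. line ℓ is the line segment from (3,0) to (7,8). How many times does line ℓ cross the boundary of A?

2

The segment meets the boundary at (5.5,5), (5,4).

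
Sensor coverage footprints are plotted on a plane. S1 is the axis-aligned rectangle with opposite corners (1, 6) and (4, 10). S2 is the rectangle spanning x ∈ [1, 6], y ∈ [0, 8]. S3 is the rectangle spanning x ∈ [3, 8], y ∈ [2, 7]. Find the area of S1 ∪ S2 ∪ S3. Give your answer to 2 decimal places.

56.00

By inclusion–exclusion:
Individual areas: |S1| = 12, |S2| = 40, |S3| = 25.
|S1∩S2|: x∈[1,4], y∈[6,8] → 3·2 = 6.
|S1∩S3|: x∈[3,4], y∈[6,7] → 1·1 = 1.
|S2∩S3|: x∈[3,6], y∈[2,7] → 3·5 = 15.
|S1∩S2∩S3| = 1.
|S1 ∪ S2 ∪ S3| = 77 − 22 + 1 = 56.00.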